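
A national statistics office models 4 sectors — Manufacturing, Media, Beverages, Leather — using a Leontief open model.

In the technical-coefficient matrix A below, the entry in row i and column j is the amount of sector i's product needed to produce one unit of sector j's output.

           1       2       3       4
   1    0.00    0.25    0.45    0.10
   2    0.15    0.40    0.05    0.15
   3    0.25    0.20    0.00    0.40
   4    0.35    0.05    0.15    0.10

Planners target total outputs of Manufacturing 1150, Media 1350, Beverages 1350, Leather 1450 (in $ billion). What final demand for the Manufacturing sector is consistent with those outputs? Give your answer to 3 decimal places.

I − A =
  [   1.00    -0.25    -0.45    -0.10]
  [  -0.15     0.60    -0.05    -0.15]
  [  -0.25    -0.20     1.00    -0.40]
  [  -0.35    -0.05    -0.15     0.90]
d = (I − A) x:
  d_1 = (+1.00)·1150 + (-0.25)·1350 + (-0.45)·1350 + (-0.10)·1450 = 60.000
  d_2 = (-0.15)·1150 + (+0.60)·1350 + (-0.05)·1350 + (-0.15)·1450 = 352.500
  d_3 = (-0.25)·1150 + (-0.20)·1350 + (+1.00)·1350 + (-0.40)·1450 = 212.500
  d_4 = (-0.35)·1150 + (-0.05)·1350 + (-0.15)·1350 + (+0.90)·1450 = 632.500

d_1 = 60.000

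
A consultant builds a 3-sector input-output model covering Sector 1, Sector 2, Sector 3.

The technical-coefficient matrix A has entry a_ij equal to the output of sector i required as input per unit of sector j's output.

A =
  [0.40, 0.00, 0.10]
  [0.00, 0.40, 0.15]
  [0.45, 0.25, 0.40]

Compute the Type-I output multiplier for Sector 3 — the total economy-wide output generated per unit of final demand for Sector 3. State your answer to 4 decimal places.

I − A =
  [   0.60     0.00    -0.10]
  [   0.00     0.60    -0.15]
  [  -0.45    -0.25     0.60]
Cofactors of I−A, C_ij = (−1)^(i+j)·(minor ij) (rows/columns in the sector order above):
  C_11 = (0.60)(0.60) − (-0.15)(-0.25) = 0.3225
  C_12 = −[(0.00)(0.60) − (-0.15)(-0.45)] = 0.0675
  C_13 = (0.00)(-0.25) − (0.60)(-0.45) = 0.2700
  C_21 = −[(0.00)(0.60) − (-0.10)(-0.25)] = 0.0250
  C_22 = (0.60)(0.60) − (-0.10)(-0.45) = 0.3150
  C_23 = −[(0.60)(-0.25) − (0.00)(-0.45)] = 0.1500
  C_31 = (0.00)(-0.15) − (-0.10)(0.60) = 0.0600
  C_32 = −[(0.60)(-0.15) − (-0.10)(0.00)] = 0.0900
  C_33 = (0.60)(0.60) − (0.00)(0.00) = 0.3600
det(I−A) = Σ_j (I−A)_1j·C_1j = (0.60)(0.3225) + (0.00)(0.0675) + (-0.10)(0.2700) = 0.1665
adj(I−A) = Cᵀ =
  [ 0.3225   0.0250   0.0600]
  [ 0.0675   0.3150   0.0900]
  [ 0.2700   0.1500   0.3600]
(I − A)⁻¹ = adj(I−A) / det(I−A) ≈
  [   1.93694     0.15015     0.36036]
  [   0.40541     1.89189     0.54054]
  [   1.62162     0.90090     2.16216]
The output multiplier for sector j is the column-j sum of the Leontief inverse (I − A)⁻¹ = adj(I−A) / det(I−A).
Column 3 of adj(I−A): (0.0600, 0.0900, 0.3600); det(I−A) = 0.1665.
m_3 = (0.0600 + 0.0900 + 0.3600) / 0.1665 = 0.51 / 0.1665 ≈ 3.0631.

m_3 = 3.0631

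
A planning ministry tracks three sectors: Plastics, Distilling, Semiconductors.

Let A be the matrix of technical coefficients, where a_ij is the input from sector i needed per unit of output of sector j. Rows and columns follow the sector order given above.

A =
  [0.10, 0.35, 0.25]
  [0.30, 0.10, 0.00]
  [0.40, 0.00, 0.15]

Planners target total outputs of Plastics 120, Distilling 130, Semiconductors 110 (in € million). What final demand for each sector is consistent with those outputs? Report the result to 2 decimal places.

I − A =
  [   0.90    -0.35    -0.25]
  [  -0.30     0.90     0.00]
  [  -0.40     0.00     0.85]
d = (I − A) x:
  d_1 = (+0.90)·120 + (-0.35)·130 + (-0.25)·110 = 35.00
  d_2 = (-0.30)·120 + (+0.90)·130 + (+0.00)·110 = 81.00
  d_3 = (-0.40)·120 + (+0.00)·130 + (+0.85)·110 = 45.50

d_1 = 35.00, d_2 = 81.00, d_3 = 45.50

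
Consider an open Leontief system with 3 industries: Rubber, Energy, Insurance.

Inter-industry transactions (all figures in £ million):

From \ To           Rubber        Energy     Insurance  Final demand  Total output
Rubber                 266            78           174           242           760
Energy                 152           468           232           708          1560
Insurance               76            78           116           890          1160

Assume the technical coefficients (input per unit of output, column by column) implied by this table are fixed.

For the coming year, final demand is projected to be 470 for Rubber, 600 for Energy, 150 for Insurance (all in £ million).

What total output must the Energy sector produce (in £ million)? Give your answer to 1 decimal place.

x_E = 1207.3

Technical coefficients a_ij = z_ij / X_j:
  a_RR = 266/760 = 0.35, a_ER = 152/760 = 0.20, a_IR = 76/760 = 0.10
  a_RE = 78/1560 = 0.05, a_EE = 468/1560 = 0.30, a_IE = 78/1560 = 0.05
  a_RI = 174/1160 = 0.15, a_EI = 232/1160 = 0.20, a_II = 116/1160 = 0.10
I − A =
  [   0.65    -0.05    -0.15]
  [  -0.20     0.70    -0.20]
  [  -0.10    -0.05     0.90]
Cofactors of I−A, C_ij = (−1)^(i+j)·(minor ij) (rows/columns in the sector order above):
  C_11 = (0.70)(0.90) − (-0.20)(-0.05) = 0.6200
  C_12 = −[(-0.20)(0.90) − (-0.20)(-0.10)] = 0.2000
  C_13 = (-0.20)(-0.05) − (0.70)(-0.10) = 0.0800
  C_21 = −[(-0.05)(0.90) − (-0.15)(-0.05)] = 0.0525
  C_22 = (0.65)(0.90) − (-0.15)(-0.10) = 0.5700
  C_23 = −[(0.65)(-0.05) − (-0.05)(-0.10)] = 0.0375
  C_31 = (-0.05)(-0.20) − (-0.15)(0.70) = 0.1150
  C_32 = −[(0.65)(-0.20) − (-0.15)(-0.20)] = 0.1600
  C_33 = (0.65)(0.70) − (-0.05)(-0.20) = 0.4450
det(I−A) = Σ_j (I−A)_1j·C_1j = (0.65)(0.6200) + (-0.05)(0.2000) + (-0.15)(0.0800) = 0.3810
adj(I−A) = Cᵀ =
  [ 0.6200   0.0525   0.1150]
  [ 0.2000   0.5700   0.1600]
  [ 0.0800   0.0375   0.4450]
(I − A)⁻¹ = adj(I−A) / det(I−A) ≈
  [   1.6273     0.1378     0.3018]
  [   0.5249     1.4961     0.4199]
  [   0.2100     0.0984     1.1680]
x = (I − A)⁻¹ d = adj(I−A)·d / det(I−A), with det(I−A) = 0.3810:
  x_R = (0.6200·470 + 0.0525·600 + 0.1150·150) / 0.3810 = 340.15 / 0.3810 ≈ 892.8
  x_E = (0.2000·470 + 0.5700·600 + 0.1600·150) / 0.3810 = 460.00 / 0.3810 ≈ 1207.3
  x_I = (0.0800·470 + 0.0375·600 + 0.4450·150) / 0.3810 = 126.85 / 0.3810 ≈ 332.9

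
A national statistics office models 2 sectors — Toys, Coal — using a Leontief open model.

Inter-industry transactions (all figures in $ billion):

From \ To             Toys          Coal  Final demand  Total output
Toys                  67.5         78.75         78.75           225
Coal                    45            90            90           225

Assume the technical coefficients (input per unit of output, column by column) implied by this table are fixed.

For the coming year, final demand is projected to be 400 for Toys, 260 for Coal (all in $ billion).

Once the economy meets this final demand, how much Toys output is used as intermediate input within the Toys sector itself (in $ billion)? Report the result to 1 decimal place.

z_11 = 283.7

Technical coefficients a_ij = z_ij / X_j:
  a_11 = 67.5/225 = 0.30, a_21 = 45/225 = 0.20
  a_12 = 78.75/225 = 0.35, a_22 = 90/225 = 0.40
I − A =
  [   0.70    -0.35]
  [  -0.20     0.60]
det(I−A) = (0.70)(0.60) − (-0.35)(-0.20) = 0.3500
adj(I−A) = [[0.60, 0.35], [0.20, 0.70]]
(I − A)⁻¹ = adj(I−A) / det(I−A) ≈
  [   1.7143     1.0000]
  [   0.5714     2.0000]
First solve x = (I − A)⁻¹ d = adj(I−A)·d / det(I−A); in particular x_1 = (0.60·400 + 0.35·260) / 0.3500 = 331.00 / 0.3500 ≈ 945.714.
Intermediate flow from 1 to 1: z_11 = a_11 · x_1 = 0.30 × 331.00 / 0.3500 = 99.30 / 0.3500 ≈ 283.7.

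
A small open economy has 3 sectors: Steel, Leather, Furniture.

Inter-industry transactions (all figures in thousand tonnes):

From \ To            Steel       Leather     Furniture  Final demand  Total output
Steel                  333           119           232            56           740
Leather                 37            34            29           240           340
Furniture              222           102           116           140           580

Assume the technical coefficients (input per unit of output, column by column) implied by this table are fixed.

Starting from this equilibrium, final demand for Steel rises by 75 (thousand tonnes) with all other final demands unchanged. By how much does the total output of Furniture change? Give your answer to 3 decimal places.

Technical coefficients a_ij = z_ij / X_j:
  a_SS = 333/740 = 0.45, a_LS = 37/740 = 0.05, a_FS = 222/740 = 0.30
  a_SL = 119/340 = 0.35, a_LL = 34/340 = 0.10, a_FL = 102/340 = 0.30
  a_SF = 232/580 = 0.40, a_LF = 29/580 = 0.05, a_FF = 116/580 = 0.20
I − A =
  [   0.55    -0.35    -0.40]
  [  -0.05     0.90    -0.05]
  [  -0.30    -0.30     0.80]
Cofactors of I−A, C_ij = (−1)^(i+j)·(minor ij) (rows/columns in the sector order above):
  C_11 = (0.90)(0.80) − (-0.05)(-0.30) = 0.7050
  C_12 = −[(-0.05)(0.80) − (-0.05)(-0.30)] = 0.0550
  C_13 = (-0.05)(-0.30) − (0.90)(-0.30) = 0.2850
  C_21 = −[(-0.35)(0.80) − (-0.40)(-0.30)] = 0.4000
  C_22 = (0.55)(0.80) − (-0.40)(-0.30) = 0.3200
  C_23 = −[(0.55)(-0.30) − (-0.35)(-0.30)] = 0.2700
  C_31 = (-0.35)(-0.05) − (-0.40)(0.90) = 0.3775
  C_32 = −[(0.55)(-0.05) − (-0.40)(-0.05)] = 0.0475
  C_33 = (0.55)(0.90) − (-0.35)(-0.05) = 0.4775
det(I−A) = Σ_j (I−A)_1j·C_1j = (0.55)(0.7050) + (-0.35)(0.0550) + (-0.40)(0.2850) = 0.2545
adj(I−A) = Cᵀ =
  [ 0.7050   0.4000   0.3775]
  [ 0.0550   0.3200   0.0475]
  [ 0.2850   0.2700   0.4775]
(I − A)⁻¹ = adj(I−A) / det(I−A) ≈
  [   2.7701     1.5717     1.4833]
  [   0.2161     1.2574     0.1866]
  [   1.1198     1.0609     1.8762]
Δx = (I − A)⁻¹ Δd with Δd having +75 in the Steel component and 0 elsewhere.
So Δx_F = L_FS · (+75), where L_FS = adj(I−A)_FS / det(I−A) = 0.2850 / 0.2545.
Δx_F = 0.2850 × (+75) / 0.2545 = 21.375 / 0.2545 ≈ 83.988.

Δx_F = 83.988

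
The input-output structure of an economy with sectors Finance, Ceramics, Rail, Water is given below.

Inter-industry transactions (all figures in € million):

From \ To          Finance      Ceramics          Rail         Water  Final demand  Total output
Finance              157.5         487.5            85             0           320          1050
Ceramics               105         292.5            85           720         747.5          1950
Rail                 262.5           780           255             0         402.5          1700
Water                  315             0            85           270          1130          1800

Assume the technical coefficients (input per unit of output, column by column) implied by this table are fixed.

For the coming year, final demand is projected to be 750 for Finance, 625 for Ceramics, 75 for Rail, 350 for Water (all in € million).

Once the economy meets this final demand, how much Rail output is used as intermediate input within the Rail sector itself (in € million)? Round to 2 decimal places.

z_33 = 173.58

Technical coefficients a_ij = z_ij / X_j:
  a_11 = 157.5/1050 = 0.15, a_21 = 105/1050 = 0.10, a_31 = 262.5/1050 = 0.25, a_41 = 315/1050 = 0.30
  a_12 = 487.5/1950 = 0.25, a_22 = 292.5/1950 = 0.15, a_32 = 780/1950 = 0.40, a_42 = 0/1950 = 0.00
  a_13 = 85/1700 = 0.05, a_23 = 85/1700 = 0.05, a_33 = 255/1700 = 0.15, a_43 = 85/1700 = 0.05
  a_14 = 0/1800 = 0.00, a_24 = 720/1800 = 0.40, a_34 = 0/1800 = 0.00, a_44 = 270/1800 = 0.15
I − A =
  [   0.85    -0.25    -0.05     0.00]
  [  -0.10     0.85    -0.05    -0.40]
  [  -0.25    -0.40     0.85     0.00]
  [  -0.30     0.00    -0.05     0.85]
Compute the cofactors C_ij = (−1)^(i+j)·(3×3 minor ij) of I−A; the adjugate is their transpose:
adj(I−A) = Cᵀ =
  [ 0.589125   0.197625   0.051750   0.093000]
  [ 0.189875   0.603500   0.063375   0.284000]
  [ 0.262625   0.342125   0.562875   0.161000]
  [ 0.223375   0.089875   0.051375   0.560125]
det(I−A) = Σ_j (I−A)_1j·C_1j = (0.85)(0.589125) + (-0.25)(0.189875) + (-0.05)(0.262625) + (0.00)(0.223375) = 0.44015625
(I − A)⁻¹ = adj(I−A) / det(I−A) ≈
  [   1.3384     0.4490     0.1176     0.2113]
  [   0.4314     1.3711     0.1440     0.6452]
  [   0.5967     0.7773     1.2788     0.3658]
  [   0.5075     0.2042     0.1167     1.2726]
First solve x = (I − A)⁻¹ d = adj(I−A)·d / det(I−A); in particular x_3 = (0.262625·750 + 0.342125·625 + 0.562875·75 + 0.161000·350) / 0.44015625 = 509.3625 / 0.44015625 ≈ 1157.2311.
Intermediate flow from 3 to 3: z_33 = a_33 · x_3 = 0.15 × 509.3625 / 0.44015625 = 76.404375 / 0.44015625 ≈ 173.58.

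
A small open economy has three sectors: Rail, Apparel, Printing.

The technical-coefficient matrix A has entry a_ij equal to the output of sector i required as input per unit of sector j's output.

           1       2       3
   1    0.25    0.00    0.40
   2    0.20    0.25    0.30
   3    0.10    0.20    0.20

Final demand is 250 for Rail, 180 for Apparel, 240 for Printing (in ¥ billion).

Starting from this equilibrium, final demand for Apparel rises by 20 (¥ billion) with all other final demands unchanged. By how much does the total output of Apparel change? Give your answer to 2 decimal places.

I − A =
  [   0.75     0.00    -0.40]
  [  -0.20     0.75    -0.30]
  [  -0.10    -0.20     0.80]
Cofactors of I−A, C_ij = (−1)^(i+j)·(minor ij) (rows/columns in the sector order above):
  C_11 = (0.75)(0.80) − (-0.30)(-0.20) = 0.5400
  C_12 = −[(-0.20)(0.80) − (-0.30)(-0.10)] = 0.1900
  C_13 = (-0.20)(-0.20) − (0.75)(-0.10) = 0.1150
  C_21 = −[(0.00)(0.80) − (-0.40)(-0.20)] = 0.0800
  C_22 = (0.75)(0.80) − (-0.40)(-0.10) = 0.5600
  C_23 = −[(0.75)(-0.20) − (0.00)(-0.10)] = 0.1500
  C_31 = (0.00)(-0.30) − (-0.40)(0.75) = 0.3000
  C_32 = −[(0.75)(-0.30) − (-0.40)(-0.20)] = 0.3050
  C_33 = (0.75)(0.75) − (0.00)(-0.20) = 0.5625
det(I−A) = Σ_j (I−A)_1j·C_1j = (0.75)(0.5400) + (0.00)(0.1900) + (-0.40)(0.1150) = 0.3590
adj(I−A) = Cᵀ =
  [ 0.5400   0.0800   0.3000]
  [ 0.1900   0.5600   0.3050]
  [ 0.1150   0.1500   0.5625]
(I − A)⁻¹ = adj(I−A) / det(I−A) ≈
  [   1.5042     0.2228     0.8357]
  [   0.5292     1.5599     0.8496]
  [   0.3203     0.4178     1.5669]
Δx = (I − A)⁻¹ Δd with Δd having +20 in the Apparel component and 0 elsewhere.
So Δx_2 = L_22 · (+20), where L_22 = adj(I−A)_22 / det(I−A) = 0.5600 / 0.3590.
Δx_2 = 0.5600 × (+20) / 0.3590 = 11.20 / 0.3590 ≈ 31.20.

Δx_2 = 31.20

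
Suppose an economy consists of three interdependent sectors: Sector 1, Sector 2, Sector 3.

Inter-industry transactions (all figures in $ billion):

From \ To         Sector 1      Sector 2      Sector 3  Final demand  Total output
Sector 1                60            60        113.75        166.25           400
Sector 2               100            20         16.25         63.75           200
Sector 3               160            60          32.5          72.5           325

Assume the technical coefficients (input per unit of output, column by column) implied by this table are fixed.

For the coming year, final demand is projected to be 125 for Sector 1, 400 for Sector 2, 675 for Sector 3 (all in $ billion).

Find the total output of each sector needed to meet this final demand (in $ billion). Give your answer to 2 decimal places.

Technical coefficients a_ij = z_ij / X_j:
  a_11 = 60/400 = 0.15, a_21 = 100/400 = 0.25, a_31 = 160/400 = 0.40
  a_12 = 60/200 = 0.30, a_22 = 20/200 = 0.10, a_32 = 60/200 = 0.30
  a_13 = 113.75/325 = 0.35, a_23 = 16.25/325 = 0.05, a_33 = 32.5/325 = 0.10
I − A =
  [   0.85    -0.30    -0.35]
  [  -0.25     0.90    -0.05]
  [  -0.40    -0.30     0.90]
Cofactors of I−A, C_ij = (−1)^(i+j)·(minor ij) (rows/columns in the sector order above):
  C_11 = (0.90)(0.90) − (-0.05)(-0.30) = 0.7950
  C_12 = −[(-0.25)(0.90) − (-0.05)(-0.40)] = 0.2450
  C_13 = (-0.25)(-0.30) − (0.90)(-0.40) = 0.4350
  C_21 = −[(-0.30)(0.90) − (-0.35)(-0.30)] = 0.3750
  C_22 = (0.85)(0.90) − (-0.35)(-0.40) = 0.6250
  C_23 = −[(0.85)(-0.30) − (-0.30)(-0.40)] = 0.3750
  C_31 = (-0.30)(-0.05) − (-0.35)(0.90) = 0.3300
  C_32 = −[(0.85)(-0.05) − (-0.35)(-0.25)] = 0.1300
  C_33 = (0.85)(0.90) − (-0.30)(-0.25) = 0.6900
det(I−A) = Σ_j (I−A)_1j·C_1j = (0.85)(0.7950) + (-0.30)(0.2450) + (-0.35)(0.4350) = 0.4500
adj(I−A) = Cᵀ =
  [ 0.7950   0.3750   0.3300]
  [ 0.2450   0.6250   0.1300]
  [ 0.4350   0.3750   0.6900]
(I − A)⁻¹ = adj(I−A) / det(I−A) ≈
  [   1.7667     0.8333     0.7333]
  [   0.5444     1.3889     0.2889]
  [   0.9667     0.8333     1.5333]
x = (I − A)⁻¹ d = adj(I−A)·d / det(I−A), with det(I−A) = 0.4500:
  x_1 = (0.7950·125 + 0.3750·400 + 0.3300·675) / 0.4500 = 472.125 / 0.4500 ≈ 1049.17
  x_2 = (0.2450·125 + 0.6250·400 + 0.1300·675) / 0.4500 = 368.375 / 0.4500 ≈ 818.61
  x_3 = (0.4350·125 + 0.3750·400 + 0.6900·675) / 0.4500 = 670.125 / 0.4500 ≈ 1489.17

x_1 = 1049.17, x_2 = 818.61, x_3 = 1489.17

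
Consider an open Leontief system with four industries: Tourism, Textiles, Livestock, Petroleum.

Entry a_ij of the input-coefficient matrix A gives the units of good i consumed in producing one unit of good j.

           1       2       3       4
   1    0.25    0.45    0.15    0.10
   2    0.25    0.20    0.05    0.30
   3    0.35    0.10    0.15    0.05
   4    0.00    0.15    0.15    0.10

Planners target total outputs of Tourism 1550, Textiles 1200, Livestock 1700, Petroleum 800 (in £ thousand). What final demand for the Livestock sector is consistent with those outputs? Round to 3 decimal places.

d_3 = 742.500

I − A =
  [   0.75    -0.45    -0.15    -0.10]
  [  -0.25     0.80    -0.05    -0.30]
  [  -0.35    -0.10     0.85    -0.05]
  [   0.00    -0.15    -0.15     0.90]
d = (I − A) x:
  d_1 = (+0.75)·1550 + (-0.45)·1200 + (-0.15)·1700 + (-0.10)·800 = 287.500
  d_2 = (-0.25)·1550 + (+0.80)·1200 + (-0.05)·1700 + (-0.30)·800 = 247.500
  d_3 = (-0.35)·1550 + (-0.10)·1200 + (+0.85)·1700 + (-0.05)·800 = 742.500
  d_4 = (+0.00)·1550 + (-0.15)·1200 + (-0.15)·1700 + (+0.90)·800 = 285.000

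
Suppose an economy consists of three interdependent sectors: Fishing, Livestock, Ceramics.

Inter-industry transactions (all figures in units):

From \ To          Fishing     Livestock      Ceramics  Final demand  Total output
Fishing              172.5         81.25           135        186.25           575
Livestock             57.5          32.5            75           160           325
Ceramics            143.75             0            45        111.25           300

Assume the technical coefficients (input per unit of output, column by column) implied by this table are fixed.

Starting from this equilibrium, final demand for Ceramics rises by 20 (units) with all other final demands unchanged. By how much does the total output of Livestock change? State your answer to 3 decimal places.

Δx_2 = 11.073

Technical coefficients a_ij = z_ij / X_j:
  a_11 = 172.5/575 = 0.30, a_21 = 57.5/575 = 0.10, a_31 = 143.75/575 = 0.25
  a_12 = 81.25/325 = 0.25, a_22 = 32.5/325 = 0.10, a_32 = 0/325 = 0.00
  a_13 = 135/300 = 0.45, a_23 = 75/300 = 0.25, a_33 = 45/300 = 0.15
I − A =
  [   0.70    -0.25    -0.45]
  [  -0.10     0.90    -0.25]
  [  -0.25     0.00     0.85]
Cofactors of I−A, C_ij = (−1)^(i+j)·(minor ij) (rows/columns in the sector order above):
  C_11 = (0.90)(0.85) − (-0.25)(0.00) = 0.7650
  C_12 = −[(-0.10)(0.85) − (-0.25)(-0.25)] = 0.1475
  C_13 = (-0.10)(0.00) − (0.90)(-0.25) = 0.2250
  C_21 = −[(-0.25)(0.85) − (-0.45)(0.00)] = 0.2125
  C_22 = (0.70)(0.85) − (-0.45)(-0.25) = 0.4825
  C_23 = −[(0.70)(0.00) − (-0.25)(-0.25)] = 0.0625
  C_31 = (-0.25)(-0.25) − (-0.45)(0.90) = 0.4675
  C_32 = −[(0.70)(-0.25) − (-0.45)(-0.10)] = 0.2200
  C_33 = (0.70)(0.90) − (-0.25)(-0.10) = 0.6050
det(I−A) = Σ_j (I−A)_1j·C_1j = (0.70)(0.7650) + (-0.25)(0.1475) + (-0.45)(0.2250) = 0.397375
adj(I−A) = Cᵀ =
  [ 0.7650   0.2125   0.4675]
  [ 0.1475   0.4825   0.2200]
  [ 0.2250   0.0625   0.6050]
(I − A)⁻¹ = adj(I−A) / det(I−A) ≈
  [   1.9251     0.5348     1.1765]
  [   0.3712     1.2142     0.5536]
  [   0.5662     0.1573     1.5225]
Δx = (I − A)⁻¹ Δd with Δd having +20 in the Ceramics component and 0 elsewhere.
So Δx_2 = L_23 · (+20), where L_23 = adj(I−A)_23 / det(I−A) = 0.2200 / 0.397375.
Δx_2 = 0.2200 × (+20) / 0.397375 = 4.40 / 0.397375 ≈ 11.073.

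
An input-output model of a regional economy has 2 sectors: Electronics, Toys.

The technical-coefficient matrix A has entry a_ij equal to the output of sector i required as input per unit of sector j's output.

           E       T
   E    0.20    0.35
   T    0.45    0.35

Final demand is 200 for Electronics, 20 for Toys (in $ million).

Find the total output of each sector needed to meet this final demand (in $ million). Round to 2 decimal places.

x_E = 377.93, x_T = 292.41

I − A =
  [   0.80    -0.35]
  [  -0.45     0.65]
det(I−A) = (0.80)(0.65) − (-0.35)(-0.45) = 0.3625
adj(I−A) = [[0.65, 0.35], [0.45, 0.80]]
(I − A)⁻¹ = adj(I−A) / det(I−A) ≈
  [   1.7931     0.9655]
  [   1.2414     2.2069]
x = (I − A)⁻¹ d = adj(I−A)·d / det(I−A), with det(I−A) = 0.3625:
  x_E = (0.65·200 + 0.35·20) / 0.3625 = 137.00 / 0.3625 ≈ 377.93
  x_T = (0.45·200 + 0.80·20) / 0.3625 = 106.00 / 0.3625 ≈ 292.41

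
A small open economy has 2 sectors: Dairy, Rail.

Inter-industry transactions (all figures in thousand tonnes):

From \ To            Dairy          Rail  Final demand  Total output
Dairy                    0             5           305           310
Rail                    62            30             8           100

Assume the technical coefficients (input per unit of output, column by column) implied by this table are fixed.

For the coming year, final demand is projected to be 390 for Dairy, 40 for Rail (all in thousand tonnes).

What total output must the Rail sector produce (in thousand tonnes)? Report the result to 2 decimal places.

x_2 = 171.01

Technical coefficients a_ij = z_ij / X_j:
  a_11 = 0/310 = 0.00, a_21 = 62/310 = 0.20
  a_12 = 5/100 = 0.05, a_22 = 30/100 = 0.30
I − A =
  [   1.00    -0.05]
  [  -0.20     0.70]
det(I−A) = (1.00)(0.70) − (-0.05)(-0.20) = 0.6900
adj(I−A) = [[0.70, 0.05], [0.20, 1.00]]
(I − A)⁻¹ = adj(I−A) / det(I−A) ≈
  [   1.0145     0.0725]
  [   0.2899     1.4493]
x = (I − A)⁻¹ d = adj(I−A)·d / det(I−A), with det(I−A) = 0.6900:
  x_1 = (0.70·390 + 0.05·40) / 0.6900 = 275.00 / 0.6900 ≈ 398.55
  x_2 = (0.20·390 + 1.00·40) / 0.6900 = 118.00 / 0.6900 ≈ 171.01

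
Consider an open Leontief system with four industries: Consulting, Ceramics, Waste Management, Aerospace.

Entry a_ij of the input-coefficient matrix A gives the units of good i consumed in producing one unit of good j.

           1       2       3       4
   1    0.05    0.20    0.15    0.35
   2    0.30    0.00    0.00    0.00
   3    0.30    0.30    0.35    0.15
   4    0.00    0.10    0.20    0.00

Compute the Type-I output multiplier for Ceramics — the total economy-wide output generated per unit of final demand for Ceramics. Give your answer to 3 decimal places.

m_2 = 2.691

I − A =
  [   0.95    -0.20    -0.15    -0.35]
  [  -0.30     1.00     0.00     0.00]
  [  -0.30    -0.30     0.65    -0.15]
  [   0.00    -0.10    -0.20     1.00]
Compute the cofactors C_ij = (−1)^(i+j)·(3×3 minor ij) of I−A; the adjugate is their transpose:
adj(I−A) = Cᵀ =
  [ 0.62000   0.21500   0.22000   0.25000]
  [ 0.18600   0.52300   0.06600   0.07500]
  [ 0.39450   0.36975   0.87950   0.27000]
  [ 0.09750   0.12625   0.18250   0.52000]
det(I−A) = Σ_j (I−A)_1j·C_1j = (0.95)(0.62000) + (-0.20)(0.18600) + (-0.15)(0.39450) + (-0.35)(0.09750) = 0.4585
(I − A)⁻¹ = adj(I−A) / det(I−A) ≈
  [   1.3522     0.4689     0.4798     0.5453]
  [   0.4057     1.1407     0.1439     0.1636]
  [   0.8604     0.8064     1.9182     0.5889]
  [   0.2126     0.2754     0.3980     1.1341]
The output multiplier for sector j is the column-j sum of the Leontief inverse (I − A)⁻¹ = adj(I−A) / det(I−A).
Column 2 of adj(I−A): (0.21500, 0.52300, 0.36975, 0.12625); det(I−A) = 0.4585.
m_2 = (0.21500 + 0.52300 + 0.36975 + 0.12625) / 0.4585 = 1.234 / 0.4585 ≈ 2.691.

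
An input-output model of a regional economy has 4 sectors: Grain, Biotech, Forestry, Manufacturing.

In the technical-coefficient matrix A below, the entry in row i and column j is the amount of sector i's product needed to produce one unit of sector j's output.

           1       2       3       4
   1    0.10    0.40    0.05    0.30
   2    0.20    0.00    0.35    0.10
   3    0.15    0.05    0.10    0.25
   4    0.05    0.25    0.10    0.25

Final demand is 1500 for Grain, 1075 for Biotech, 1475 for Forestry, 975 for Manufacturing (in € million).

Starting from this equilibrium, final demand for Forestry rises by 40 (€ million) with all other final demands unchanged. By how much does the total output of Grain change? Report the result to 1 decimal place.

Δx_1 = 19.3

I − A =
  [   0.90    -0.40    -0.05    -0.30]
  [  -0.20     1.00    -0.35    -0.10]
  [  -0.15    -0.05     0.90    -0.25]
  [  -0.05    -0.25    -0.10     0.75]
Compute the cofactors C_ij = (−1)^(i+j)·(3×3 minor ij) of I−A; the adjugate is their transpose:
adj(I−A) = Cᵀ =
  [ 0.59200   0.33400   0.20150   0.34850]
  [ 0.17975   0.56075   0.25375   0.23125]
  [ 0.14150   0.15050   0.56050   0.26350]
  [ 0.11825   0.22925   0.17275   0.69325]
det(I−A) = Σ_j (I−A)_1j·C_1j = (0.90)(0.59200) + (-0.40)(0.17975) + (-0.05)(0.14150) + (-0.30)(0.11825) = 0.41835
(I − A)⁻¹ = adj(I−A) / det(I−A) ≈
  [   1.4151     0.7984     0.4817     0.8330]
  [   0.4297     1.3404     0.6065     0.5528]
  [   0.3382     0.3597     1.3398     0.6299]
  [   0.2827     0.5480     0.4129     1.6571]
Δx = (I − A)⁻¹ Δd with Δd having +40 in the Forestry component and 0 elsewhere.
So Δx_1 = L_13 · (+40), where L_13 = adj(I−A)_13 / det(I−A) = 0.20150 / 0.41835.
Δx_1 = 0.20150 × (+40) / 0.41835 = 8.06 / 0.41835 ≈ 19.3.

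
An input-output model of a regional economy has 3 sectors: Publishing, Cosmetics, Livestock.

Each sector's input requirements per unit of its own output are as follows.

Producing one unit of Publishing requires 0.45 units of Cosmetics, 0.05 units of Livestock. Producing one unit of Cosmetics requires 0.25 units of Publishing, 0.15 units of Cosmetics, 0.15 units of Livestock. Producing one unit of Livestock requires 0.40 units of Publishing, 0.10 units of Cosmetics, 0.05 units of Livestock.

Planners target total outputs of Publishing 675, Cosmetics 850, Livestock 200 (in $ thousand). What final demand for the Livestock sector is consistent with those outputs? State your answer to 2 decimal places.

d_3 = 28.75

I − A =
  [   1.00    -0.25    -0.40]
  [  -0.45     0.85    -0.10]
  [  -0.05    -0.15     0.95]
d = (I − A) x:
  d_1 = (+1.00)·675 + (-0.25)·850 + (-0.40)·200 = 382.50
  d_2 = (-0.45)·675 + (+0.85)·850 + (-0.10)·200 = 398.75
  d_3 = (-0.05)·675 + (-0.15)·850 + (+0.95)·200 = 28.75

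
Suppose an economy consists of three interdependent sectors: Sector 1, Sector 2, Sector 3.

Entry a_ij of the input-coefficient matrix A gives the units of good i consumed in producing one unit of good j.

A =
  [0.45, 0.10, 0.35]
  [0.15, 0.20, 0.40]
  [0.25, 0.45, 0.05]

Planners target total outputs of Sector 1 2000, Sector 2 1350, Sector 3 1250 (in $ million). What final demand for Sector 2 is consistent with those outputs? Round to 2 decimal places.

d_2 = 280.00

I − A =
  [   0.55    -0.10    -0.35]
  [  -0.15     0.80    -0.40]
  [  -0.25    -0.45     0.95]
d = (I − A) x:
  d_1 = (+0.55)·2000 + (-0.10)·1350 + (-0.35)·1250 = 527.50
  d_2 = (-0.15)·2000 + (+0.80)·1350 + (-0.40)·1250 = 280.00
  d_3 = (-0.25)·2000 + (-0.45)·1350 + (+0.95)·1250 = 80.00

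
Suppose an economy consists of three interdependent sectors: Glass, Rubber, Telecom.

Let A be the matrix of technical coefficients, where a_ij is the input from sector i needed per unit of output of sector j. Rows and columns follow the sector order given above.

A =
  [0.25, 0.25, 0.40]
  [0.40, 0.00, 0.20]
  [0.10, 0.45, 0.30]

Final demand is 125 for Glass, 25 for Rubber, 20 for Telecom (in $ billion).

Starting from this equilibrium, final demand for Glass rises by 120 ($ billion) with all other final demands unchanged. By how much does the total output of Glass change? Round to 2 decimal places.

I − A =
  [   0.75    -0.25    -0.40]
  [  -0.40     1.00    -0.20]
  [  -0.10    -0.45     0.70]
Cofactors of I−A, C_ij = (−1)^(i+j)·(minor ij) (rows/columns in the sector order above):
  C_11 = (1.00)(0.70) − (-0.20)(-0.45) = 0.6100
  C_12 = −[(-0.40)(0.70) − (-0.20)(-0.10)] = 0.3000
  C_13 = (-0.40)(-0.45) − (1.00)(-0.10) = 0.2800
  C_21 = −[(-0.25)(0.70) − (-0.40)(-0.45)] = 0.3550
  C_22 = (0.75)(0.70) − (-0.40)(-0.10) = 0.4850
  C_23 = −[(0.75)(-0.45) − (-0.25)(-0.10)] = 0.3625
  C_31 = (-0.25)(-0.20) − (-0.40)(1.00) = 0.4500
  C_32 = −[(0.75)(-0.20) − (-0.40)(-0.40)] = 0.3100
  C_33 = (0.75)(1.00) − (-0.25)(-0.40) = 0.6500
det(I−A) = Σ_j (I−A)_1j·C_1j = (0.75)(0.6100) + (-0.25)(0.3000) + (-0.40)(0.2800) = 0.2705
adj(I−A) = Cᵀ =
  [ 0.6100   0.3550   0.4500]
  [ 0.3000   0.4850   0.3100]
  [ 0.2800   0.3625   0.6500]
(I − A)⁻¹ = adj(I−A) / det(I−A) ≈
  [   2.2551     1.3124     1.6636]
  [   1.1091     1.7930     1.1460]
  [   1.0351     1.3401     2.4030]
Δx = (I − A)⁻¹ Δd with Δd having +120 in the Glass component and 0 elsewhere.
So Δx_G = L_GG · (+120), where L_GG = adj(I−A)_GG / det(I−A) = 0.6100 / 0.2705.
Δx_G = 0.6100 × (+120) / 0.2705 = 73.20 / 0.2705 ≈ 270.61.

Δx_G = 270.61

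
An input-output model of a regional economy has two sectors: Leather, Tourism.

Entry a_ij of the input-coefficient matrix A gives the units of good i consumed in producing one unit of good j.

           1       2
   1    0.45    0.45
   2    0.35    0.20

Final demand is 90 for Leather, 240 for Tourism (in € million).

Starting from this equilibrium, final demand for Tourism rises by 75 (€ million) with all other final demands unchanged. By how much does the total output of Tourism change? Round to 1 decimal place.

I − A =
  [   0.55    -0.45]
  [  -0.35     0.80]
det(I−A) = (0.55)(0.80) − (-0.45)(-0.35) = 0.2825
adj(I−A) = [[0.80, 0.45], [0.35, 0.55]]
(I − A)⁻¹ = adj(I−A) / det(I−A) ≈
  [   2.8319     1.5929]
  [   1.2389     1.9469]
Δx = (I − A)⁻¹ Δd with Δd having +75 in the Tourism component and 0 elsewhere.
So Δx_2 = L_22 · (+75), where L_22 = adj(I−A)_22 / det(I−A) = 0.55 / 0.2825.
Δx_2 = 0.55 × (+75) / 0.2825 = 41.25 / 0.2825 ≈ 146.0.

Δx_2 = 146.0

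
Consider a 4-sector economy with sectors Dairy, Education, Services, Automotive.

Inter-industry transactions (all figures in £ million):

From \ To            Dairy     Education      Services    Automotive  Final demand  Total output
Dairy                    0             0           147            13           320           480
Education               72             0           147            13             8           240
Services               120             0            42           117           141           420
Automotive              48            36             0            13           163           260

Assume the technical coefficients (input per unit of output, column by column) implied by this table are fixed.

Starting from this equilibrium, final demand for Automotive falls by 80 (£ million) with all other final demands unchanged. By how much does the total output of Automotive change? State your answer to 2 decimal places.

Δx_A = -90.69

Technical coefficients a_ij = z_ij / X_j:
  a_DD = 0/480 = 0.00, a_ED = 72/480 = 0.15, a_SD = 120/480 = 0.25, a_AD = 48/480 = 0.10
  a_DE = 0/240 = 0.00, a_EE = 0/240 = 0.00, a_SE = 0/240 = 0.00, a_AE = 36/240 = 0.15
  a_DS = 147/420 = 0.35, a_ES = 147/420 = 0.35, a_SS = 42/420 = 0.10, a_AS = 0/420 = 0.00
  a_DA = 13/260 = 0.05, a_EA = 13/260 = 0.05, a_SA = 117/260 = 0.45, a_AA = 13/260 = 0.05
I − A =
  [   1.00     0.00    -0.35    -0.05]
  [  -0.15     1.00    -0.35    -0.05]
  [  -0.25     0.00     0.90    -0.45]
  [  -0.10    -0.15     0.00     0.95]
Compute the cofactors C_ij = (−1)^(i+j)·(3×3 minor ij) of I−A; the adjugate is their transpose:
adj(I−A) = Cᵀ =
  [ 0.824625   0.030375   0.332500   0.202500]
  [ 0.231625   0.751625   0.382375   0.232875]
  [ 0.290750   0.069375   0.936375   0.462500]
  [ 0.123375   0.121875   0.095375   0.812500]
det(I−A) = Σ_j (I−A)_1j·C_1j = (1.00)(0.824625) + (0.00)(0.231625) + (-0.35)(0.290750) + (-0.05)(0.123375) = 0.71669375
(I − A)⁻¹ = adj(I−A) / det(I−A) ≈
  [   1.1506     0.0424     0.4639     0.2825]
  [   0.3232     1.0487     0.5335     0.3249]
  [   0.4057     0.0968     1.3065     0.6453]
  [   0.1721     0.1701     0.1331     1.1337]
Δx = (I − A)⁻¹ Δd with Δd having -80 in the Automotive component and 0 elsewhere.
So Δx_A = L_AA · (-80), where L_AA = adj(I−A)_AA / det(I−A) = 0.812500 / 0.71669375.
Δx_A = 0.812500 × (-80) / 0.71669375 = -65.00 / 0.71669375 ≈ -90.69.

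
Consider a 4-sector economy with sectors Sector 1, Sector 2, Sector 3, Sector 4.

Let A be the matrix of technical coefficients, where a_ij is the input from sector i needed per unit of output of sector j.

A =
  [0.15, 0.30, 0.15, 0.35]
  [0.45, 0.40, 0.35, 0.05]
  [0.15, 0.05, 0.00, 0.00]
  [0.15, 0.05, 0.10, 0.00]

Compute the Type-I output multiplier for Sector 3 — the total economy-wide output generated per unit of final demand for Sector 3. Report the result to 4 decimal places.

I − A =
  [   0.85    -0.30    -0.15    -0.35]
  [  -0.45     0.60    -0.35    -0.05]
  [  -0.15    -0.05     1.00     0.00]
  [  -0.15    -0.05    -0.10     1.00]
Compute the cofactors C_ij = (−1)^(i+j)·(3×3 minor ij) of I−A; the adjugate is their transpose:
adj(I−A) = Cᵀ =
  [ 0.57975   0.32675   0.22325   0.21925]
  [ 0.51075   0.76975   0.36775   0.21725]
  [ 0.11250   0.08750   0.33125   0.04375]
  [ 0.12375   0.09625   0.08500   0.32750]
det(I−A) = Σ_j (I−A)_1j·C_1j = (0.85)(0.57975) + (-0.30)(0.51075) + (-0.15)(0.11250) + (-0.35)(0.12375) = 0.279375
(I − A)⁻¹ = adj(I−A) / det(I−A) ≈
  [   2.07517     1.16957     0.79911     0.78479]
  [   1.82819     2.75526     1.31633     0.77763]
  [   0.40268     0.31320     1.18568     0.15660]
  [   0.44295     0.34452     0.30425     1.17226]
The output multiplier for sector j is the column-j sum of the Leontief inverse (I − A)⁻¹ = adj(I−A) / det(I−A).
Column 3 of adj(I−A): (0.22325, 0.36775, 0.33125, 0.08500); det(I−A) = 0.279375.
m_3 = (0.22325 + 0.36775 + 0.33125 + 0.08500) / 0.279375 = 1.00725 / 0.279375 ≈ 3.6054.

m_3 = 3.6054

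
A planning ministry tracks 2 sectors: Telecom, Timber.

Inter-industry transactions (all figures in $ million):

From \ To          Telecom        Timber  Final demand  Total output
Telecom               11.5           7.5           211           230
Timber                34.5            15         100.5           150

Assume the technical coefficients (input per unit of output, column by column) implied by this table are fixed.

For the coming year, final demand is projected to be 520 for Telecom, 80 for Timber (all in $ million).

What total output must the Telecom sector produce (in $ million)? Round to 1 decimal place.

Technical coefficients a_ij = z_ij / X_j:
  a_11 = 11.5/230 = 0.05, a_21 = 34.5/230 = 0.15
  a_12 = 7.5/150 = 0.05, a_22 = 15/150 = 0.10
I − A =
  [   0.95    -0.05]
  [  -0.15     0.90]
det(I−A) = (0.95)(0.90) − (-0.05)(-0.15) = 0.8475
adj(I−A) = [[0.90, 0.05], [0.15, 0.95]]
(I − A)⁻¹ = adj(I−A) / det(I−A) ≈
  [   1.0619     0.0590]
  [   0.1770     1.1209]
x = (I − A)⁻¹ d = adj(I−A)·d / det(I−A), with det(I−A) = 0.8475:
  x_1 = (0.90·520 + 0.05·80) / 0.8475 = 472.00 / 0.8475 ≈ 556.9
  x_2 = (0.15·520 + 0.95·80) / 0.8475 = 154.00 / 0.8475 ≈ 181.7

x_1 = 556.9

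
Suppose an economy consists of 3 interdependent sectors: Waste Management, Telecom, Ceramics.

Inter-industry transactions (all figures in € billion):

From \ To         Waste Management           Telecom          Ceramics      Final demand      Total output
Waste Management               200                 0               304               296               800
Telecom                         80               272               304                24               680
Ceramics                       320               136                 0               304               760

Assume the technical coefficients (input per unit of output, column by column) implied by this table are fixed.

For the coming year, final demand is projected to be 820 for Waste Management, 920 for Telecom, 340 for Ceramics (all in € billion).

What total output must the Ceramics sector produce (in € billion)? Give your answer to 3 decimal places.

Technical coefficients a_ij = z_ij / X_j:
  a_11 = 200/800 = 0.25, a_21 = 80/800 = 0.10, a_31 = 320/800 = 0.40
  a_12 = 0/680 = 0.00, a_22 = 272/680 = 0.40, a_32 = 136/680 = 0.20
  a_13 = 304/760 = 0.40, a_23 = 304/760 = 0.40, a_33 = 0/760 = 0.00
I − A =
  [   0.75     0.00    -0.40]
  [  -0.10     0.60    -0.40]
  [  -0.40    -0.20     1.00]
Cofactors of I−A, C_ij = (−1)^(i+j)·(minor ij) (rows/columns in the sector order above):
  C_11 = (0.60)(1.00) − (-0.40)(-0.20) = 0.5200
  C_12 = −[(-0.10)(1.00) − (-0.40)(-0.40)] = 0.2600
  C_13 = (-0.10)(-0.20) − (0.60)(-0.40) = 0.2600
  C_21 = −[(0.00)(1.00) − (-0.40)(-0.20)] = 0.0800
  C_22 = (0.75)(1.00) − (-0.40)(-0.40) = 0.5900
  C_23 = −[(0.75)(-0.20) − (0.00)(-0.40)] = 0.1500
  C_31 = (0.00)(-0.40) − (-0.40)(0.60) = 0.2400
  C_32 = −[(0.75)(-0.40) − (-0.40)(-0.10)] = 0.3400
  C_33 = (0.75)(0.60) − (0.00)(-0.10) = 0.4500
det(I−A) = Σ_j (I−A)_1j·C_1j = (0.75)(0.5200) + (0.00)(0.2600) + (-0.40)(0.2600) = 0.2860
adj(I−A) = Cᵀ =
  [ 0.5200   0.0800   0.2400]
  [ 0.2600   0.5900   0.3400]
  [ 0.2600   0.1500   0.4500]
(I − A)⁻¹ = adj(I−A) / det(I−A) ≈
  [   1.8182     0.2797     0.8392]
  [   0.9091     2.0629     1.1888]
  [   0.9091     0.5245     1.5734]
x = (I − A)⁻¹ d = adj(I−A)·d / det(I−A), with det(I−A) = 0.2860:
  x_1 = (0.5200·820 + 0.0800·920 + 0.2400·340) / 0.2860 = 581.60 / 0.2860 ≈ 2033.566
  x_2 = (0.2600·820 + 0.5900·920 + 0.3400·340) / 0.2860 = 871.60 / 0.2860 ≈ 3047.552
  x_3 = (0.2600·820 + 0.1500·920 + 0.4500·340) / 0.2860 = 504.20 / 0.2860 ≈ 1762.937

x_3 = 1762.937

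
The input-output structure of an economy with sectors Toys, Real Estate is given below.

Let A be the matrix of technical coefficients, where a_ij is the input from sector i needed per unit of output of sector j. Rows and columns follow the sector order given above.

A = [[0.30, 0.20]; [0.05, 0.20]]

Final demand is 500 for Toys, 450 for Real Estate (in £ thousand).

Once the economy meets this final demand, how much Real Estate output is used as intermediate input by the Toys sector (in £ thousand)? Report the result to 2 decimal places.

z_21 = 44.55

I − A =
  [   0.70    -0.20]
  [  -0.05     0.80]
det(I−A) = (0.70)(0.80) − (-0.20)(-0.05) = 0.5500
adj(I−A) = [[0.80, 0.20], [0.05, 0.70]]
(I − A)⁻¹ = adj(I−A) / det(I−A) ≈
  [   1.4545     0.3636]
  [   0.0909     1.2727]
First solve x = (I − A)⁻¹ d = adj(I−A)·d / det(I−A); in particular x_1 = (0.80·500 + 0.20·450) / 0.5500 = 490.00 / 0.5500 ≈ 890.9091.
Intermediate flow from 2 to 1: z_21 = a_21 · x_1 = 0.05 × 490.00 / 0.5500 = 24.50 / 0.5500 ≈ 44.55.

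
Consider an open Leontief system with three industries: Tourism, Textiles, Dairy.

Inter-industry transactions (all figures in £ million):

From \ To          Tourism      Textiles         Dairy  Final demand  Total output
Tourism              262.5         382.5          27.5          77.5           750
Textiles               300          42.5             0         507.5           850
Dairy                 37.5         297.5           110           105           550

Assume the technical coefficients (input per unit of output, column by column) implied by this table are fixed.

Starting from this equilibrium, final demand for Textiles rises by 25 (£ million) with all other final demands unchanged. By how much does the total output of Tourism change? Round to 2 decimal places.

Δx_1 = 27.71

Technical coefficients a_ij = z_ij / X_j:
  a_11 = 262.5/750 = 0.35, a_21 = 300/750 = 0.40, a_31 = 37.5/750 = 0.05
  a_12 = 382.5/850 = 0.45, a_22 = 42.5/850 = 0.05, a_32 = 297.5/850 = 0.35
  a_13 = 27.5/550 = 0.05, a_23 = 0/550 = 0.00, a_33 = 110/550 = 0.20
I − A =
  [   0.65    -0.45    -0.05]
  [  -0.40     0.95     0.00]
  [  -0.05    -0.35     0.80]
Cofactors of I−A, C_ij = (−1)^(i+j)·(minor ij) (rows/columns in the sector order above):
  C_11 = (0.95)(0.80) − (0.00)(-0.35) = 0.7600
  C_12 = −[(-0.40)(0.80) − (0.00)(-0.05)] = 0.3200
  C_13 = (-0.40)(-0.35) − (0.95)(-0.05) = 0.1875
  C_21 = −[(-0.45)(0.80) − (-0.05)(-0.35)] = 0.3775
  C_22 = (0.65)(0.80) − (-0.05)(-0.05) = 0.5175
  C_23 = −[(0.65)(-0.35) − (-0.45)(-0.05)] = 0.2500
  C_31 = (-0.45)(0.00) − (-0.05)(0.95) = 0.0475
  C_32 = −[(0.65)(0.00) − (-0.05)(-0.40)] = 0.0200
  C_33 = (0.65)(0.95) − (-0.45)(-0.40) = 0.4375
det(I−A) = Σ_j (I−A)_1j·C_1j = (0.65)(0.7600) + (-0.45)(0.3200) + (-0.05)(0.1875) = 0.340625
adj(I−A) = Cᵀ =
  [ 0.7600   0.3775   0.0475]
  [ 0.3200   0.5175   0.0200]
  [ 0.1875   0.2500   0.4375]
(I − A)⁻¹ = adj(I−A) / det(I−A) ≈
  [   2.2312     1.1083     0.1394]
  [   0.9394     1.5193     0.0587]
  [   0.5505     0.7339     1.2844]
Δx = (I − A)⁻¹ Δd with Δd having +25 in the Textiles component and 0 elsewhere.
So Δx_1 = L_12 · (+25), where L_12 = adj(I−A)_12 / det(I−A) = 0.3775 / 0.340625.
Δx_1 = 0.3775 × (+25) / 0.340625 = 9.4375 / 0.340625 ≈ 27.71.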